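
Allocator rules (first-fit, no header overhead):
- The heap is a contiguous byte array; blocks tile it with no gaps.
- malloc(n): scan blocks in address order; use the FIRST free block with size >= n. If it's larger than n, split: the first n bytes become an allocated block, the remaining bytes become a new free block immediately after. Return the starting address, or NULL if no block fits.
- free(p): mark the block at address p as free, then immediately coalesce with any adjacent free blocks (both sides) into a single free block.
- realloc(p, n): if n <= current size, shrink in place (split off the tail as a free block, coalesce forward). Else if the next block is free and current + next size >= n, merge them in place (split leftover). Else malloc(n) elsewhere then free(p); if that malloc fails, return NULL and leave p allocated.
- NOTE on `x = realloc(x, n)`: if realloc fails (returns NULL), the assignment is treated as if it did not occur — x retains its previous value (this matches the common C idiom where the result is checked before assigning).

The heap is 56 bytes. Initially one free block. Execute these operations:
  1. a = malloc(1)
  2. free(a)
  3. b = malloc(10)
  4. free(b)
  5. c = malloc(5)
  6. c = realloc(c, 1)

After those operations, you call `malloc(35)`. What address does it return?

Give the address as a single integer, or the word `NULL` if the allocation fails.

Answer: 1

Derivation:
Op 1: a = malloc(1) -> a = 0; heap: [0-0 ALLOC][1-55 FREE]
Op 2: free(a) -> (freed a); heap: [0-55 FREE]
Op 3: b = malloc(10) -> b = 0; heap: [0-9 ALLOC][10-55 FREE]
Op 4: free(b) -> (freed b); heap: [0-55 FREE]
Op 5: c = malloc(5) -> c = 0; heap: [0-4 ALLOC][5-55 FREE]
Op 6: c = realloc(c, 1) -> c = 0; heap: [0-0 ALLOC][1-55 FREE]
malloc(35): first-fit scan over [0-0 ALLOC][1-55 FREE] -> 1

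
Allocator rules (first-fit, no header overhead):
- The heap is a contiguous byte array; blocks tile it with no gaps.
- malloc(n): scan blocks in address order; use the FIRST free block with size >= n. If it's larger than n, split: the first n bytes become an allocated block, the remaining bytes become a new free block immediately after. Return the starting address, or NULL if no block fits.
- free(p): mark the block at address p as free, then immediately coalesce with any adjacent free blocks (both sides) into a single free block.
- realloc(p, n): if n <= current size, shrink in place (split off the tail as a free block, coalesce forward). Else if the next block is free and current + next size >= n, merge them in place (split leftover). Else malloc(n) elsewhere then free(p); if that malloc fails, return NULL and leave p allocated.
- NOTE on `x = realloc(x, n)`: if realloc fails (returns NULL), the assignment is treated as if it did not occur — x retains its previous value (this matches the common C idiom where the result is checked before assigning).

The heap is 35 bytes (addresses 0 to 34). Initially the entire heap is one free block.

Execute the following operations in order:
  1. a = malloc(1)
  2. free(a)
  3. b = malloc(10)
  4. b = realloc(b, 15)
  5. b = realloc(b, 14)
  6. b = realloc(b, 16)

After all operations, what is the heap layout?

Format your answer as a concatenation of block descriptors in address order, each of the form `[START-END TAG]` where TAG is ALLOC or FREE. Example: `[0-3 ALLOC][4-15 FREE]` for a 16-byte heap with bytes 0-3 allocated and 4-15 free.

Answer: [0-15 ALLOC][16-34 FREE]

Derivation:
Op 1: a = malloc(1) -> a = 0; heap: [0-0 ALLOC][1-34 FREE]
Op 2: free(a) -> (freed a); heap: [0-34 FREE]
Op 3: b = malloc(10) -> b = 0; heap: [0-9 ALLOC][10-34 FREE]
Op 4: b = realloc(b, 15) -> b = 0; heap: [0-14 ALLOC][15-34 FREE]
Op 5: b = realloc(b, 14) -> b = 0; heap: [0-13 ALLOC][14-34 FREE]
Op 6: b = realloc(b, 16) -> b = 0; heap: [0-15 ALLOC][16-34 FREE]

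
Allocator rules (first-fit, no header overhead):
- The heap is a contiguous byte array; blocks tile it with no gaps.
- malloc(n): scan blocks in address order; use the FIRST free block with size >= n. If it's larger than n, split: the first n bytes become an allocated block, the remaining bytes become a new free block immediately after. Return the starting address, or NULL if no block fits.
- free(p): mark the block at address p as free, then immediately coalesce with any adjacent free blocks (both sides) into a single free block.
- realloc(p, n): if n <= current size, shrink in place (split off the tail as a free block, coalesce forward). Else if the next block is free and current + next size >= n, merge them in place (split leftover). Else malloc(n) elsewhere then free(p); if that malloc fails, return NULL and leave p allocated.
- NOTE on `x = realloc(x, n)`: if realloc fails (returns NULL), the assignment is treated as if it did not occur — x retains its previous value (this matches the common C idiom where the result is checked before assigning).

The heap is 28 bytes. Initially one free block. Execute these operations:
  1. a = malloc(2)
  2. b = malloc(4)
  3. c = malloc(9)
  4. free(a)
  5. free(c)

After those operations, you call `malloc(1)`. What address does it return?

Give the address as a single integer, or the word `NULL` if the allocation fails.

Op 1: a = malloc(2) -> a = 0; heap: [0-1 ALLOC][2-27 FREE]
Op 2: b = malloc(4) -> b = 2; heap: [0-1 ALLOC][2-5 ALLOC][6-27 FREE]
Op 3: c = malloc(9) -> c = 6; heap: [0-1 ALLOC][2-5 ALLOC][6-14 ALLOC][15-27 FREE]
Op 4: free(a) -> (freed a); heap: [0-1 FREE][2-5 ALLOC][6-14 ALLOC][15-27 FREE]
Op 5: free(c) -> (freed c); heap: [0-1 FREE][2-5 ALLOC][6-27 FREE]
malloc(1): first-fit scan over [0-1 FREE][2-5 ALLOC][6-27 FREE] -> 0

Answer: 0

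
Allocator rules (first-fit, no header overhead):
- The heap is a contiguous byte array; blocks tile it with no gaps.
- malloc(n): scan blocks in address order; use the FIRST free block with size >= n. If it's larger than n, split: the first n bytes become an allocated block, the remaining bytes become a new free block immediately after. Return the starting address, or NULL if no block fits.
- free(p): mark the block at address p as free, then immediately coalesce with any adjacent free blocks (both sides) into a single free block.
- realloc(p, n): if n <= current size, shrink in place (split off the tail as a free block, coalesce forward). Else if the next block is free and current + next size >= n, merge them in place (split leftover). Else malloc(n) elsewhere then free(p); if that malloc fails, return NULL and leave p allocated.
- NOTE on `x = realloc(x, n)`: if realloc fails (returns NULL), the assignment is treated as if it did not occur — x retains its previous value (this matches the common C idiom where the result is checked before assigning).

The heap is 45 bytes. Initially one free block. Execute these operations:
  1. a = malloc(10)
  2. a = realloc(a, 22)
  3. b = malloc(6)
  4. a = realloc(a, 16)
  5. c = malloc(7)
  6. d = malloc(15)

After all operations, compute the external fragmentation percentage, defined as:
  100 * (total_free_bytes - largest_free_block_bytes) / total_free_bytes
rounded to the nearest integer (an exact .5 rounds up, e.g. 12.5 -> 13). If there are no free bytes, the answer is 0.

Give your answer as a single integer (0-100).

Op 1: a = malloc(10) -> a = 0; heap: [0-9 ALLOC][10-44 FREE]
Op 2: a = realloc(a, 22) -> a = 0; heap: [0-21 ALLOC][22-44 FREE]
Op 3: b = malloc(6) -> b = 22; heap: [0-21 ALLOC][22-27 ALLOC][28-44 FREE]
Op 4: a = realloc(a, 16) -> a = 0; heap: [0-15 ALLOC][16-21 FREE][22-27 ALLOC][28-44 FREE]
Op 5: c = malloc(7) -> c = 28; heap: [0-15 ALLOC][16-21 FREE][22-27 ALLOC][28-34 ALLOC][35-44 FREE]
Op 6: d = malloc(15) -> d = NULL; heap: [0-15 ALLOC][16-21 FREE][22-27 ALLOC][28-34 ALLOC][35-44 FREE]
Free blocks: [6 10] total_free=16 largest=10 -> 100*(16-10)/16 = 600/16 = 37.5 -> rounds to 38

Answer: 38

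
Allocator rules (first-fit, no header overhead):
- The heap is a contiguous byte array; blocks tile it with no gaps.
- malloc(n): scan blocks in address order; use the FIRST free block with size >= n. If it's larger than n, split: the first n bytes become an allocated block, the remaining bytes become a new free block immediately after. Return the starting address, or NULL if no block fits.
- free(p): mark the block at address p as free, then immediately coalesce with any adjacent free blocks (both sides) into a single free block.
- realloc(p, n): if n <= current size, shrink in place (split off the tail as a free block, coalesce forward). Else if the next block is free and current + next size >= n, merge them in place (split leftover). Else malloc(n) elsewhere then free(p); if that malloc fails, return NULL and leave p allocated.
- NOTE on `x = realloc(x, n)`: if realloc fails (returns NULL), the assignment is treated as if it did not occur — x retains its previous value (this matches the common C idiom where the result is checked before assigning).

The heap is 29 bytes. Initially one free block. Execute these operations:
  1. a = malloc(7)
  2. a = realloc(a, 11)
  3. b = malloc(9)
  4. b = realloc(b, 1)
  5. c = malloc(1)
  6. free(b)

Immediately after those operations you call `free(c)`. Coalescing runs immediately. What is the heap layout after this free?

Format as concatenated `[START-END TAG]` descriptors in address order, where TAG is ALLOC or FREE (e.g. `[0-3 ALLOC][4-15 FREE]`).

Op 1: a = malloc(7) -> a = 0; heap: [0-6 ALLOC][7-28 FREE]
Op 2: a = realloc(a, 11) -> a = 0; heap: [0-10 ALLOC][11-28 FREE]
Op 3: b = malloc(9) -> b = 11; heap: [0-10 ALLOC][11-19 ALLOC][20-28 FREE]
Op 4: b = realloc(b, 1) -> b = 11; heap: [0-10 ALLOC][11-11 ALLOC][12-28 FREE]
Op 5: c = malloc(1) -> c = 12; heap: [0-10 ALLOC][11-11 ALLOC][12-12 ALLOC][13-28 FREE]
Op 6: free(b) -> (freed b); heap: [0-10 ALLOC][11-11 FREE][12-12 ALLOC][13-28 FREE]
free(c): c = 12 -> block [12-12 ALLOC]; mark free, coalesce with adjacent free neighbors -> [0-10 ALLOC][11-28 FREE]

Answer: [0-10 ALLOC][11-28 FREE]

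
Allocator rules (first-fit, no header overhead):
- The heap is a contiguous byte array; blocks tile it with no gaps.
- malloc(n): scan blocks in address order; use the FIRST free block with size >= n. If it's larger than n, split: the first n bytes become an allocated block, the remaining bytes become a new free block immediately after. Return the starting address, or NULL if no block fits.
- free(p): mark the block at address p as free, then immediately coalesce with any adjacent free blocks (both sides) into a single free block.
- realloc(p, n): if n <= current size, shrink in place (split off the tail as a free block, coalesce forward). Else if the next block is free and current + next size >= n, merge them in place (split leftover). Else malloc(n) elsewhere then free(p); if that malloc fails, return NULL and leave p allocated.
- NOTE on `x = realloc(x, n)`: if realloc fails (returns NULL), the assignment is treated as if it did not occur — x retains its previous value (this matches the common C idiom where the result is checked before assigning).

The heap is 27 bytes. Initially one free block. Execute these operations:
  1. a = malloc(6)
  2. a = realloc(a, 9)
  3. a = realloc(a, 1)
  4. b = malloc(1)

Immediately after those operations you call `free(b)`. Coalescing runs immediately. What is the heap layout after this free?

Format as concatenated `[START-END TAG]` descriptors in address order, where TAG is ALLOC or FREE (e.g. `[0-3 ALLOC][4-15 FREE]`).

Answer: [0-0 ALLOC][1-26 FREE]

Derivation:
Op 1: a = malloc(6) -> a = 0; heap: [0-5 ALLOC][6-26 FREE]
Op 2: a = realloc(a, 9) -> a = 0; heap: [0-8 ALLOC][9-26 FREE]
Op 3: a = realloc(a, 1) -> a = 0; heap: [0-0 ALLOC][1-26 FREE]
Op 4: b = malloc(1) -> b = 1; heap: [0-0 ALLOC][1-1 ALLOC][2-26 FREE]
free(b): b = 1 -> block [1-1 ALLOC]; mark free, coalesce with adjacent free neighbors -> [0-0 ALLOC][1-26 FREE]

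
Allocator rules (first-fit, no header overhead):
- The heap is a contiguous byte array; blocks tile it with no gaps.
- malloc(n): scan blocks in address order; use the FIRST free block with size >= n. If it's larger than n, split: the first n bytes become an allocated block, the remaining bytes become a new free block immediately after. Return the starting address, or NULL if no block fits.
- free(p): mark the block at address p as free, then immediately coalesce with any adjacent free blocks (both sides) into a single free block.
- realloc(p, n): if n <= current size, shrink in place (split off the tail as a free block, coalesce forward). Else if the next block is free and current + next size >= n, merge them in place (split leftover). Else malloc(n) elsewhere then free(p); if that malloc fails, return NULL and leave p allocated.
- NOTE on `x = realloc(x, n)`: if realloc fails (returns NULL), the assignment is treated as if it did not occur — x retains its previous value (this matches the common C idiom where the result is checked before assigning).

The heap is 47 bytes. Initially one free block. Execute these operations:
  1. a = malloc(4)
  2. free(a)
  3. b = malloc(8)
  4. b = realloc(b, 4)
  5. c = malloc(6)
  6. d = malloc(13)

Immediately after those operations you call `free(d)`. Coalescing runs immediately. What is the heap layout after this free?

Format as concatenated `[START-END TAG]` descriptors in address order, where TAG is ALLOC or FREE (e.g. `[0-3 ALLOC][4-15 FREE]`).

Answer: [0-3 ALLOC][4-9 ALLOC][10-46 FREE]

Derivation:
Op 1: a = malloc(4) -> a = 0; heap: [0-3 ALLOC][4-46 FREE]
Op 2: free(a) -> (freed a); heap: [0-46 FREE]
Op 3: b = malloc(8) -> b = 0; heap: [0-7 ALLOC][8-46 FREE]
Op 4: b = realloc(b, 4) -> b = 0; heap: [0-3 ALLOC][4-46 FREE]
Op 5: c = malloc(6) -> c = 4; heap: [0-3 ALLOC][4-9 ALLOC][10-46 FREE]
Op 6: d = malloc(13) -> d = 10; heap: [0-3 ALLOC][4-9 ALLOC][10-22 ALLOC][23-46 FREE]
free(d): d = 10 -> block [10-22 ALLOC]; mark free, coalesce with adjacent free neighbors -> [0-3 ALLOC][4-9 ALLOC][10-46 FREE]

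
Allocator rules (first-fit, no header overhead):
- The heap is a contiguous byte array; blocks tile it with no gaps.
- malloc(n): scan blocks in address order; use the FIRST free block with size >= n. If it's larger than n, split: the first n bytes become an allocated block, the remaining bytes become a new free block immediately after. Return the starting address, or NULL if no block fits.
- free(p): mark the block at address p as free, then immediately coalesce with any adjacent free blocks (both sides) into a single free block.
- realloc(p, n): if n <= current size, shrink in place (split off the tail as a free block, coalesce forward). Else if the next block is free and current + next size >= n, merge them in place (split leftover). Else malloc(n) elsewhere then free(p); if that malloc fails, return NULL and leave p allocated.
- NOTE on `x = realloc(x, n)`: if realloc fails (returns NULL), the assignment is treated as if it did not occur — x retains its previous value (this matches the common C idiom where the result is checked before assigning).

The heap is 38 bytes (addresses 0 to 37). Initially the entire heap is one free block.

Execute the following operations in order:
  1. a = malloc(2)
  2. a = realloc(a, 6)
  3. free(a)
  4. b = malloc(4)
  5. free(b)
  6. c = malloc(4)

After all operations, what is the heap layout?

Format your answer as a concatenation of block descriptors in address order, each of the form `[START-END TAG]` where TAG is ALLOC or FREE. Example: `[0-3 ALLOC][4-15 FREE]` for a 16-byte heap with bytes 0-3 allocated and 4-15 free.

Answer: [0-3 ALLOC][4-37 FREE]

Derivation:
Op 1: a = malloc(2) -> a = 0; heap: [0-1 ALLOC][2-37 FREE]
Op 2: a = realloc(a, 6) -> a = 0; heap: [0-5 ALLOC][6-37 FREE]
Op 3: free(a) -> (freed a); heap: [0-37 FREE]
Op 4: b = malloc(4) -> b = 0; heap: [0-3 ALLOC][4-37 FREE]
Op 5: free(b) -> (freed b); heap: [0-37 FREE]
Op 6: c = malloc(4) -> c = 0; heap: [0-3 ALLOC][4-37 FREE]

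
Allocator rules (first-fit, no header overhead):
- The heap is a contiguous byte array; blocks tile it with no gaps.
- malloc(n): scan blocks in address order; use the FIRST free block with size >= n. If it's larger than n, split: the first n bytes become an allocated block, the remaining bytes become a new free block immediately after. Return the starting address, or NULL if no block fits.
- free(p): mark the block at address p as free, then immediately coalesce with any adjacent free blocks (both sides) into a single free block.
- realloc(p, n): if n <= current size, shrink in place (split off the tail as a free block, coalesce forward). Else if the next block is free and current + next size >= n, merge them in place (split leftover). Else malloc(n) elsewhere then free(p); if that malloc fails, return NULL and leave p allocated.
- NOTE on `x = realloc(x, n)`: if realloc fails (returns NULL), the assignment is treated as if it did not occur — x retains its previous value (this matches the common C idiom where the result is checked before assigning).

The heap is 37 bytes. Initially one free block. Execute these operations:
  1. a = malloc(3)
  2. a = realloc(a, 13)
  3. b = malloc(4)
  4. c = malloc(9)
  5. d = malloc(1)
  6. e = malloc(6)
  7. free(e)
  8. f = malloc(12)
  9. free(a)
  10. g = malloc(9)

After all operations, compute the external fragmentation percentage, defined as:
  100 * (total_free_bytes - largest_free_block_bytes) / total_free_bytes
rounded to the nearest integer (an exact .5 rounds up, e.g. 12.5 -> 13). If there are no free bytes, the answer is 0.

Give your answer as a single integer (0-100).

Op 1: a = malloc(3) -> a = 0; heap: [0-2 ALLOC][3-36 FREE]
Op 2: a = realloc(a, 13) -> a = 0; heap: [0-12 ALLOC][13-36 FREE]
Op 3: b = malloc(4) -> b = 13; heap: [0-12 ALLOC][13-16 ALLOC][17-36 FREE]
Op 4: c = malloc(9) -> c = 17; heap: [0-12 ALLOC][13-16 ALLOC][17-25 ALLOC][26-36 FREE]
Op 5: d = malloc(1) -> d = 26; heap: [0-12 ALLOC][13-16 ALLOC][17-25 ALLOC][26-26 ALLOC][27-36 FREE]
Op 6: e = malloc(6) -> e = 27; heap: [0-12 ALLOC][13-16 ALLOC][17-25 ALLOC][26-26 ALLOC][27-32 ALLOC][33-36 FREE]
Op 7: free(e) -> (freed e); heap: [0-12 ALLOC][13-16 ALLOC][17-25 ALLOC][26-26 ALLOC][27-36 FREE]
Op 8: f = malloc(12) -> f = NULL; heap: [0-12 ALLOC][13-16 ALLOC][17-25 ALLOC][26-26 ALLOC][27-36 FREE]
Op 9: free(a) -> (freed a); heap: [0-12 FREE][13-16 ALLOC][17-25 ALLOC][26-26 ALLOC][27-36 FREE]
Op 10: g = malloc(9) -> g = 0; heap: [0-8 ALLOC][9-12 FREE][13-16 ALLOC][17-25 ALLOC][26-26 ALLOC][27-36 FREE]
Free blocks: [4 10] total_free=14 largest=10 -> 100*(14-10)/14 = 400/14 ≈ 28.571 -> rounds to 29

Answer: 29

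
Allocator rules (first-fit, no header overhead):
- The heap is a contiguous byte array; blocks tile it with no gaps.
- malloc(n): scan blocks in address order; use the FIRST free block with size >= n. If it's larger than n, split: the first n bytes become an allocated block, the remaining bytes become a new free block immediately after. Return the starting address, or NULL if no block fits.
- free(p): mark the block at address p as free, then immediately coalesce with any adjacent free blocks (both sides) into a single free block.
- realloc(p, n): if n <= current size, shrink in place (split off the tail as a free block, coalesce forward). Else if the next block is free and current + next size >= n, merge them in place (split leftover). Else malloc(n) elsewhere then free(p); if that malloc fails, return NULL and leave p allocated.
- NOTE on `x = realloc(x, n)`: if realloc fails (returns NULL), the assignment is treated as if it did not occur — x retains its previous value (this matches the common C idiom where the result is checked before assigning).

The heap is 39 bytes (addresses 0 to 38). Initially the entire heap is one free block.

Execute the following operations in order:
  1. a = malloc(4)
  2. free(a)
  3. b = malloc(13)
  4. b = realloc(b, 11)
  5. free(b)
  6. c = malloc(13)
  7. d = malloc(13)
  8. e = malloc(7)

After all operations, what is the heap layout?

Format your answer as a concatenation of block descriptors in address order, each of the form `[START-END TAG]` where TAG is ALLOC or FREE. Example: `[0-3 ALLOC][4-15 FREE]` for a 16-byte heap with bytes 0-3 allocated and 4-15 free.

Answer: [0-12 ALLOC][13-25 ALLOC][26-32 ALLOC][33-38 FREE]

Derivation:
Op 1: a = malloc(4) -> a = 0; heap: [0-3 ALLOC][4-38 FREE]
Op 2: free(a) -> (freed a); heap: [0-38 FREE]
Op 3: b = malloc(13) -> b = 0; heap: [0-12 ALLOC][13-38 FREE]
Op 4: b = realloc(b, 11) -> b = 0; heap: [0-10 ALLOC][11-38 FREE]
Op 5: free(b) -> (freed b); heap: [0-38 FREE]
Op 6: c = malloc(13) -> c = 0; heap: [0-12 ALLOC][13-38 FREE]
Op 7: d = malloc(13) -> d = 13; heap: [0-12 ALLOC][13-25 ALLOC][26-38 FREE]
Op 8: e = malloc(7) -> e = 26; heap: [0-12 ALLOC][13-25 ALLOC][26-32 ALLOC][33-38 FREE]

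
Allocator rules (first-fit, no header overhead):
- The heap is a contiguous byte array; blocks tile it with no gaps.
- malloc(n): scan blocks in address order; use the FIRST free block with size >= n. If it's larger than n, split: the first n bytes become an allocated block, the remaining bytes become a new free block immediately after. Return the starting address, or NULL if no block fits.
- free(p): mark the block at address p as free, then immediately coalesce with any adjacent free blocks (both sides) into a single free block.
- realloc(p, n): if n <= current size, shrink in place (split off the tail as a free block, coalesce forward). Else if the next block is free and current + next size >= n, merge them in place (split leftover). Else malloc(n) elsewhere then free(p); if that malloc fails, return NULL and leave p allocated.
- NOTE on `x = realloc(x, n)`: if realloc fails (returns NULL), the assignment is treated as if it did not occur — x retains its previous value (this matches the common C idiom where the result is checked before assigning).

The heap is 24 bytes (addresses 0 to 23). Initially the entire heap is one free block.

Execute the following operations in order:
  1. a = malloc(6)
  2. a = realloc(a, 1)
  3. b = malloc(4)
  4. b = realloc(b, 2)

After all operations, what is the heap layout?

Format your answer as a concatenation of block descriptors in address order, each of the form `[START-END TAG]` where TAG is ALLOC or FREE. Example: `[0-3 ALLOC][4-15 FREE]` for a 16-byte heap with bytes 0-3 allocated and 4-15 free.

Answer: [0-0 ALLOC][1-2 ALLOC][3-23 FREE]

Derivation:
Op 1: a = malloc(6) -> a = 0; heap: [0-5 ALLOC][6-23 FREE]
Op 2: a = realloc(a, 1) -> a = 0; heap: [0-0 ALLOC][1-23 FREE]
Op 3: b = malloc(4) -> b = 1; heap: [0-0 ALLOC][1-4 ALLOC][5-23 FREE]
Op 4: b = realloc(b, 2) -> b = 1; heap: [0-0 ALLOC][1-2 ALLOC][3-23 FREE]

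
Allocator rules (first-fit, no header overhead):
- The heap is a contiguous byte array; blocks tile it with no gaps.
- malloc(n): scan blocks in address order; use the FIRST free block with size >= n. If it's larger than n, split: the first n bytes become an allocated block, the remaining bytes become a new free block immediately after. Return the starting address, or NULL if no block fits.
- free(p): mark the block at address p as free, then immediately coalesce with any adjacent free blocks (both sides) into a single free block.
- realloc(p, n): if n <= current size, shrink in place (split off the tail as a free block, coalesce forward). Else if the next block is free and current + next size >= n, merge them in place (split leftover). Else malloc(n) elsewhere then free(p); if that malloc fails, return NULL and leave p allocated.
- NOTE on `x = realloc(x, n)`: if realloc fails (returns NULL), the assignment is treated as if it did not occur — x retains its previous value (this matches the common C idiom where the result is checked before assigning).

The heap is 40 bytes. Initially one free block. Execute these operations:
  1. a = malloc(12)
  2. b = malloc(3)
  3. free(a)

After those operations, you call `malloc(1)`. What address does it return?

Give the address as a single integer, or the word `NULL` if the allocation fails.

Answer: 0

Derivation:
Op 1: a = malloc(12) -> a = 0; heap: [0-11 ALLOC][12-39 FREE]
Op 2: b = malloc(3) -> b = 12; heap: [0-11 ALLOC][12-14 ALLOC][15-39 FREE]
Op 3: free(a) -> (freed a); heap: [0-11 FREE][12-14 ALLOC][15-39 FREE]
malloc(1): first-fit scan over [0-11 FREE][12-14 ALLOC][15-39 FREE] -> 0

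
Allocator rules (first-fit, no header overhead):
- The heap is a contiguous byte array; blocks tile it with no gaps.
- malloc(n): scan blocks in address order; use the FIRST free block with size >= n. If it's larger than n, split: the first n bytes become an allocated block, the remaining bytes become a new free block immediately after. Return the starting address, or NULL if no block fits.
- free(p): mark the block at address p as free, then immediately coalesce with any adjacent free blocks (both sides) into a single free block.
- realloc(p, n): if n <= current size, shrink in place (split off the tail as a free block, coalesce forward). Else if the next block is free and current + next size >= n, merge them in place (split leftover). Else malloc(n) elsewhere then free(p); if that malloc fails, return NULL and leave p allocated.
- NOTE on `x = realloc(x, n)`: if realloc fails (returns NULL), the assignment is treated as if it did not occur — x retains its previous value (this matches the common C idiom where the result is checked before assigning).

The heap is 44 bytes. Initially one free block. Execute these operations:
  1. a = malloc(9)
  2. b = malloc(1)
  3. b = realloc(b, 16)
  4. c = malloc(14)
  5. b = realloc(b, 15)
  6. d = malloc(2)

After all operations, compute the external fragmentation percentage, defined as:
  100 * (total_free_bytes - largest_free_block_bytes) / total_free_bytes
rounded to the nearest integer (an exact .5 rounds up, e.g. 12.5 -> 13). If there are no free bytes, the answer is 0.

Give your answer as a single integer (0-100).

Op 1: a = malloc(9) -> a = 0; heap: [0-8 ALLOC][9-43 FREE]
Op 2: b = malloc(1) -> b = 9; heap: [0-8 ALLOC][9-9 ALLOC][10-43 FREE]
Op 3: b = realloc(b, 16) -> b = 9; heap: [0-8 ALLOC][9-24 ALLOC][25-43 FREE]
Op 4: c = malloc(14) -> c = 25; heap: [0-8 ALLOC][9-24 ALLOC][25-38 ALLOC][39-43 FREE]
Op 5: b = realloc(b, 15) -> b = 9; heap: [0-8 ALLOC][9-23 ALLOC][24-24 FREE][25-38 ALLOC][39-43 FREE]
Op 6: d = malloc(2) -> d = 39; heap: [0-8 ALLOC][9-23 ALLOC][24-24 FREE][25-38 ALLOC][39-40 ALLOC][41-43 FREE]
Free blocks: [1 3] total_free=4 largest=3 -> 100*(4-3)/4 = 100/4 = 25

Answer: 25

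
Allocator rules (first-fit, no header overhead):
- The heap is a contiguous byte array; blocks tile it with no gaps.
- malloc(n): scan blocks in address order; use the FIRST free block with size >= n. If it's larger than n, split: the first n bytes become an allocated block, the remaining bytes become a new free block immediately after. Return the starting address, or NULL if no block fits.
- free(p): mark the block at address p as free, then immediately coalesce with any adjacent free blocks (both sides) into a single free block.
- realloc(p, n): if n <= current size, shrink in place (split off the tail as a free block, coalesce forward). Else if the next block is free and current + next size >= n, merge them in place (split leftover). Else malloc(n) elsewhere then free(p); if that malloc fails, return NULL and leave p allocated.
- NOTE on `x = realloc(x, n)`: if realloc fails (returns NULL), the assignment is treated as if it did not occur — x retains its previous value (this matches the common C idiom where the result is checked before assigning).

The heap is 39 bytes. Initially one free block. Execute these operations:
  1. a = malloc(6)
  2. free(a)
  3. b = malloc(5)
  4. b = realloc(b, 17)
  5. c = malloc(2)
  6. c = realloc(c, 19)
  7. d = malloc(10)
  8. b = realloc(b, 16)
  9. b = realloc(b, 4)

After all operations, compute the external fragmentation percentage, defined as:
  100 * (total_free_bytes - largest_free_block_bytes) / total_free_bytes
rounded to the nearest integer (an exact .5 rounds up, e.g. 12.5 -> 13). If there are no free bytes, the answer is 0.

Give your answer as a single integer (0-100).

Answer: 19

Derivation:
Op 1: a = malloc(6) -> a = 0; heap: [0-5 ALLOC][6-38 FREE]
Op 2: free(a) -> (freed a); heap: [0-38 FREE]
Op 3: b = malloc(5) -> b = 0; heap: [0-4 ALLOC][5-38 FREE]
Op 4: b = realloc(b, 17) -> b = 0; heap: [0-16 ALLOC][17-38 FREE]
Op 5: c = malloc(2) -> c = 17; heap: [0-16 ALLOC][17-18 ALLOC][19-38 FREE]
Op 6: c = realloc(c, 19) -> c = 17; heap: [0-16 ALLOC][17-35 ALLOC][36-38 FREE]
Op 7: d = malloc(10) -> d = NULL; heap: [0-16 ALLOC][17-35 ALLOC][36-38 FREE]
Op 8: b = realloc(b, 16) -> b = 0; heap: [0-15 ALLOC][16-16 FREE][17-35 ALLOC][36-38 FREE]
Op 9: b = realloc(b, 4) -> b = 0; heap: [0-3 ALLOC][4-16 FREE][17-35 ALLOC][36-38 FREE]
Free blocks: [13 3] total_free=16 largest=13 -> 100*(16-13)/16 = 300/16 = 18.75 -> rounds to 19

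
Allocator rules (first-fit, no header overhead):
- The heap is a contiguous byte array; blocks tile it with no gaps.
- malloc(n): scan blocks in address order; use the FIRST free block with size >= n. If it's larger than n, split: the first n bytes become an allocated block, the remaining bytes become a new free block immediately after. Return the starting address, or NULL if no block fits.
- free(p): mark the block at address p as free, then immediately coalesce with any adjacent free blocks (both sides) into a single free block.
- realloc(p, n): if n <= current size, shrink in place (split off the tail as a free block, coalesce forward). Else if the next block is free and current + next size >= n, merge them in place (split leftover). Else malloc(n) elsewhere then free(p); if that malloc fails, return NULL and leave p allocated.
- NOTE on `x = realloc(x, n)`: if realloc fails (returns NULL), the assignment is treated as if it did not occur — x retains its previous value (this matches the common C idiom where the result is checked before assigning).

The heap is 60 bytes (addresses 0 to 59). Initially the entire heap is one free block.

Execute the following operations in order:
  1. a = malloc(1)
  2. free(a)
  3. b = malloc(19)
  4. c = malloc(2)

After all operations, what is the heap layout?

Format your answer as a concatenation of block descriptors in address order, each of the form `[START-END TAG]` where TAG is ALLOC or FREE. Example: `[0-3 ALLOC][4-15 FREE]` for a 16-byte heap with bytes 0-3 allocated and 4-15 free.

Op 1: a = malloc(1) -> a = 0; heap: [0-0 ALLOC][1-59 FREE]
Op 2: free(a) -> (freed a); heap: [0-59 FREE]
Op 3: b = malloc(19) -> b = 0; heap: [0-18 ALLOC][19-59 FREE]
Op 4: c = malloc(2) -> c = 19; heap: [0-18 ALLOC][19-20 ALLOC][21-59 FREE]

Answer: [0-18 ALLOC][19-20 ALLOC][21-59 FREE]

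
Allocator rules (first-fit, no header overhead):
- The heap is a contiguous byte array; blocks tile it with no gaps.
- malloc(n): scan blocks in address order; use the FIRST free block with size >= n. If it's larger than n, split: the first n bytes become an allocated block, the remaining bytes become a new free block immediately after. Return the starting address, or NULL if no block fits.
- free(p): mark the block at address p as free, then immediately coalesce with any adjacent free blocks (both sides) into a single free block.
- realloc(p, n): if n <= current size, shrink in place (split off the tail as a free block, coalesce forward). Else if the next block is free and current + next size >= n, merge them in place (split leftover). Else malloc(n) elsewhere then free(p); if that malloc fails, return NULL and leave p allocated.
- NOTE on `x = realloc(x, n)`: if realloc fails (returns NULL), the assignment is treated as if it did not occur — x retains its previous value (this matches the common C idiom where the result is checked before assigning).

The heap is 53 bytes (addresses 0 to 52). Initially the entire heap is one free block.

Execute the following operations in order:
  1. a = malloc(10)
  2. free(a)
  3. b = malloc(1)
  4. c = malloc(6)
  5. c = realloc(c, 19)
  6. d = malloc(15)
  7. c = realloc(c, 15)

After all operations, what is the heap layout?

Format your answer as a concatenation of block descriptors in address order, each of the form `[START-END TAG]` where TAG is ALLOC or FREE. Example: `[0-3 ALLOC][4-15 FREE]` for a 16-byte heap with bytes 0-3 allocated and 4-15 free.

Op 1: a = malloc(10) -> a = 0; heap: [0-9 ALLOC][10-52 FREE]
Op 2: free(a) -> (freed a); heap: [0-52 FREE]
Op 3: b = malloc(1) -> b = 0; heap: [0-0 ALLOC][1-52 FREE]
Op 4: c = malloc(6) -> c = 1; heap: [0-0 ALLOC][1-6 ALLOC][7-52 FREE]
Op 5: c = realloc(c, 19) -> c = 1; heap: [0-0 ALLOC][1-19 ALLOC][20-52 FREE]
Op 6: d = malloc(15) -> d = 20; heap: [0-0 ALLOC][1-19 ALLOC][20-34 ALLOC][35-52 FREE]
Op 7: c = realloc(c, 15) -> c = 1; heap: [0-0 ALLOC][1-15 ALLOC][16-19 FREE][20-34 ALLOC][35-52 FREE]

Answer: [0-0 ALLOC][1-15 ALLOC][16-19 FREE][20-34 ALLOC][35-52 FREE]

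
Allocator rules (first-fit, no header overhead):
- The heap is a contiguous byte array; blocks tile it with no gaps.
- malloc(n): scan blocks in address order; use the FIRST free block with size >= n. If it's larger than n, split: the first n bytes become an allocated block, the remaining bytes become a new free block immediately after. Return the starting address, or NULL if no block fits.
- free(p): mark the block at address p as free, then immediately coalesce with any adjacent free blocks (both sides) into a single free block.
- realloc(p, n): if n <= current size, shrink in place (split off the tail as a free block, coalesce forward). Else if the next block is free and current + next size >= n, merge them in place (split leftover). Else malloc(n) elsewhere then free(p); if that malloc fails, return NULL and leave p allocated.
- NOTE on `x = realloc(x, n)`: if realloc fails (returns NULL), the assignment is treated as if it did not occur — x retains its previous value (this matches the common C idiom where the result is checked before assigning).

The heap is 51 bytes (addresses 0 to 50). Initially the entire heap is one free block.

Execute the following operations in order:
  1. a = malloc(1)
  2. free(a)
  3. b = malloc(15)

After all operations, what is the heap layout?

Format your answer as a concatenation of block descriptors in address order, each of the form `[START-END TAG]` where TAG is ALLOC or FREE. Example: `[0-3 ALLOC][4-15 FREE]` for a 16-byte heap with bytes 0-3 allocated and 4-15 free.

Op 1: a = malloc(1) -> a = 0; heap: [0-0 ALLOC][1-50 FREE]
Op 2: free(a) -> (freed a); heap: [0-50 FREE]
Op 3: b = malloc(15) -> b = 0; heap: [0-14 ALLOC][15-50 FREE]

Answer: [0-14 ALLOC][15-50 FREE]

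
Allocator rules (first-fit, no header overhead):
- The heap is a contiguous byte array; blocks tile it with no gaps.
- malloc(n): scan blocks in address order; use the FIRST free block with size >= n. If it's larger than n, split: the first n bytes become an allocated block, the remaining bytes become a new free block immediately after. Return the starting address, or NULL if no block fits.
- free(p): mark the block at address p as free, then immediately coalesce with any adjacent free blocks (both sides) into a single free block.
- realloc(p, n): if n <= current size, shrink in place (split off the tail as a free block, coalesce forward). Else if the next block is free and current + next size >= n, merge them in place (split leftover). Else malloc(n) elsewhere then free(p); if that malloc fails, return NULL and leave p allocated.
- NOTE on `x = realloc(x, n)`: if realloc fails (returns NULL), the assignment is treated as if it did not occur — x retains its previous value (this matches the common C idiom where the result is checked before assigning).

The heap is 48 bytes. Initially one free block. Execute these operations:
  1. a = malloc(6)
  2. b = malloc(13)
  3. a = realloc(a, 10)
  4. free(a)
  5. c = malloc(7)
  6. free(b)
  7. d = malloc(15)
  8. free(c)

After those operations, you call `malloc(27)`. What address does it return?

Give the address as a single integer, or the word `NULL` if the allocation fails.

Op 1: a = malloc(6) -> a = 0; heap: [0-5 ALLOC][6-47 FREE]
Op 2: b = malloc(13) -> b = 6; heap: [0-5 ALLOC][6-18 ALLOC][19-47 FREE]
Op 3: a = realloc(a, 10) -> a = 19; heap: [0-5 FREE][6-18 ALLOC][19-28 ALLOC][29-47 FREE]
Op 4: free(a) -> (freed a); heap: [0-5 FREE][6-18 ALLOC][19-47 FREE]
Op 5: c = malloc(7) -> c = 19; heap: [0-5 FREE][6-18 ALLOC][19-25 ALLOC][26-47 FREE]
Op 6: free(b) -> (freed b); heap: [0-18 FREE][19-25 ALLOC][26-47 FREE]
Op 7: d = malloc(15) -> d = 0; heap: [0-14 ALLOC][15-18 FREE][19-25 ALLOC][26-47 FREE]
Op 8: free(c) -> (freed c); heap: [0-14 ALLOC][15-47 FREE]
malloc(27): first-fit scan over [0-14 ALLOC][15-47 FREE] -> 15

Answer: 15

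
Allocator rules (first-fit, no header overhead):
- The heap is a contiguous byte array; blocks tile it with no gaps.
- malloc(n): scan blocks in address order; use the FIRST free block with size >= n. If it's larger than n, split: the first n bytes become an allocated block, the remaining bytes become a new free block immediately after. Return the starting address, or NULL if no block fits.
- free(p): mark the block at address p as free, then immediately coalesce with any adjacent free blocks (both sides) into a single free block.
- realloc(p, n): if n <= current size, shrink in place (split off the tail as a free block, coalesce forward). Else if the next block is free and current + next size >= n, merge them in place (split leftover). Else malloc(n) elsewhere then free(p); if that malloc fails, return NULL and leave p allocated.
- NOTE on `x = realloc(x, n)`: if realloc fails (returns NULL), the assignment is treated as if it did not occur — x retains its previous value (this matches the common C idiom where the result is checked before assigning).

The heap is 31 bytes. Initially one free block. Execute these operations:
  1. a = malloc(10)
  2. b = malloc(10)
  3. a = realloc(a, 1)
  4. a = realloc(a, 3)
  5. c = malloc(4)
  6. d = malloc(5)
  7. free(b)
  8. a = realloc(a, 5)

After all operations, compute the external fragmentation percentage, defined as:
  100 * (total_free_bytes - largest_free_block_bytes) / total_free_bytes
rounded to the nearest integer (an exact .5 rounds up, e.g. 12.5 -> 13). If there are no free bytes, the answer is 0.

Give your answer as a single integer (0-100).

Answer: 53

Derivation:
Op 1: a = malloc(10) -> a = 0; heap: [0-9 ALLOC][10-30 FREE]
Op 2: b = malloc(10) -> b = 10; heap: [0-9 ALLOC][10-19 ALLOC][20-30 FREE]
Op 3: a = realloc(a, 1) -> a = 0; heap: [0-0 ALLOC][1-9 FREE][10-19 ALLOC][20-30 FREE]
Op 4: a = realloc(a, 3) -> a = 0; heap: [0-2 ALLOC][3-9 FREE][10-19 ALLOC][20-30 FREE]
Op 5: c = malloc(4) -> c = 3; heap: [0-2 ALLOC][3-6 ALLOC][7-9 FREE][10-19 ALLOC][20-30 FREE]
Op 6: d = malloc(5) -> d = 20; heap: [0-2 ALLOC][3-6 ALLOC][7-9 FREE][10-19 ALLOC][20-24 ALLOC][25-30 FREE]
Op 7: free(b) -> (freed b); heap: [0-2 ALLOC][3-6 ALLOC][7-19 FREE][20-24 ALLOC][25-30 FREE]
Op 8: a = realloc(a, 5) -> a = 7; heap: [0-2 FREE][3-6 ALLOC][7-11 ALLOC][12-19 FREE][20-24 ALLOC][25-30 FREE]
Free blocks: [3 8 6] total_free=17 largest=8 -> 100*(17-8)/17 = 900/17 ≈ 52.941 -> rounds to 53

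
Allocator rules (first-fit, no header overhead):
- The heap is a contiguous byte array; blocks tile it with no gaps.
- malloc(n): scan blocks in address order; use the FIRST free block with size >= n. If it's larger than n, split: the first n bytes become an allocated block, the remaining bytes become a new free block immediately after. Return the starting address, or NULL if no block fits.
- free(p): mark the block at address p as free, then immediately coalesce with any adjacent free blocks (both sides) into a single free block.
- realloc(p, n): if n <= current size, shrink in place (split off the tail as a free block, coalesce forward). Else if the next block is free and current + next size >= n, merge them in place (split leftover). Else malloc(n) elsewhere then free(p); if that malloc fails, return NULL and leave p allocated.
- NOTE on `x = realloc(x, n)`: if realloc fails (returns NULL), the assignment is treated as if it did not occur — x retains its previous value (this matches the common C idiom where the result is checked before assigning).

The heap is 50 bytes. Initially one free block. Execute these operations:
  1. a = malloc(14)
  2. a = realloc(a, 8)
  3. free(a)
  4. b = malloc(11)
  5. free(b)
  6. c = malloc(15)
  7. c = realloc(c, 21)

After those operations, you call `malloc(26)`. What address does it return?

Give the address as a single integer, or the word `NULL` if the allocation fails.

Answer: 21

Derivation:
Op 1: a = malloc(14) -> a = 0; heap: [0-13 ALLOC][14-49 FREE]
Op 2: a = realloc(a, 8) -> a = 0; heap: [0-7 ALLOC][8-49 FREE]
Op 3: free(a) -> (freed a); heap: [0-49 FREE]
Op 4: b = malloc(11) -> b = 0; heap: [0-10 ALLOC][11-49 FREE]
Op 5: free(b) -> (freed b); heap: [0-49 FREE]
Op 6: c = malloc(15) -> c = 0; heap: [0-14 ALLOC][15-49 FREE]
Op 7: c = realloc(c, 21) -> c = 0; heap: [0-20 ALLOC][21-49 FREE]
malloc(26): first-fit scan over [0-20 ALLOC][21-49 FREE] -> 21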